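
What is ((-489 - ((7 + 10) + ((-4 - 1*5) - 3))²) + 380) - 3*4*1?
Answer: -146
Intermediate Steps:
((-489 - ((7 + 10) + ((-4 - 1*5) - 3))²) + 380) - 3*4*1 = ((-489 - (17 + ((-4 - 5) - 3))²) + 380) - 12*1 = ((-489 - (17 + (-9 - 3))²) + 380) - 12 = ((-489 - (17 - 12)²) + 380) - 12 = ((-489 - 1*5²) + 380) - 12 = ((-489 - 1*25) + 380) - 12 = ((-489 - 25) + 380) - 12 = (-514 + 380) - 12 = -134 - 12 = -146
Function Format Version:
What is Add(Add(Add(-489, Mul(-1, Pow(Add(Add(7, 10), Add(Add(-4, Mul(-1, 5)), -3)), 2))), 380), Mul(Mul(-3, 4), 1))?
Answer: -146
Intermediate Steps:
Add(Add(Add(-489, Mul(-1, Pow(Add(Add(7, 10), Add(Add(-4, Mul(-1, 5)), -3)), 2))), 380), Mul(Mul(-3, 4), 1)) = Add(Add(Add(-489, Mul(-1, Pow(Add(17, Add(Add(-4, -5), -3)), 2))), 380), Mul(-12, 1)) = Add(Add(Add(-489, Mul(-1, Pow(Add(17, Add(-9, -3)), 2))), 380), -12) = Add(Add(Add(-489, Mul(-1, Pow(Add(17, -12), 2))), 380), -12) = Add(Add(Add(-489, Mul(-1, Pow(5, 2))), 380), -12) = Add(Add(Add(-489, Mul(-1, 25)), 380), -12) = Add(Add(Add(-489, -25), 380), -12) = Add(Add(-514, 380), -12) = Add(-134, -12) = -146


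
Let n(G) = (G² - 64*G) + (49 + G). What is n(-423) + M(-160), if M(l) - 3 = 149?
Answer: 205779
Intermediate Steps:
M(l) = 152 (M(l) = 3 + 149 = 152)
n(G) = 49 + G² - 63*G
n(-423) + M(-160) = (49 + (-423)² - 63*(-423)) + 152 = (49 + 178929 + 26649) + 152 = 205627 + 152 = 205779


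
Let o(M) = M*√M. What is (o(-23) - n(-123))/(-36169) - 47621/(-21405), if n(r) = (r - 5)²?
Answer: 2073103469/774197445 + 23*I*√23/36169 ≈ 2.6777 + 0.0030497*I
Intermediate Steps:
o(M) = M^(3/2)
n(r) = (-5 + r)²
(o(-23) - n(-123))/(-36169) - 47621/(-21405) = ((-23)^(3/2) - (-5 - 123)²)/(-36169) - 47621/(-21405) = (-23*I*√23 - 1*(-128)²)*(-1/36169) - 47621*(-1/21405) = (-23*I*√23 - 1*16384)*(-1/36169) + 47621/21405 = (-23*I*√23 - 16384)*(-1/36169) + 47621/21405 = (-16384 - 23*I*√23)*(-1/36169) + 47621/21405 = (16384/36169 + 23*I*√23/36169) + 47621/21405 = 2073103469/774197445 + 23*I*√23/36169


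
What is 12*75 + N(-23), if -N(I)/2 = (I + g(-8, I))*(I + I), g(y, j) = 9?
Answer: -388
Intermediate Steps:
N(I) = -4*I*(9 + I) (N(I) = -2*(I + 9)*(I + I) = -2*(9 + I)*2*I = -4*I*(9 + I))
12*75 + N(-23) = 12*75 - 4*(-23)*(9 - 23) = 900 - 4*(-23)*(-14) = 900 - 1288 = -388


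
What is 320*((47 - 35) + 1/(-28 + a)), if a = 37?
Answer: 34880/9 ≈ 3875.6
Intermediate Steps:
320*((47 - 35) + 1/(-28 + a)) = 320*((47 - 35) + 1/(-28 + 37)) = 320*(12 + 1/9) = 320*(12 + ⅑) = 320*(109/9) = 34880/9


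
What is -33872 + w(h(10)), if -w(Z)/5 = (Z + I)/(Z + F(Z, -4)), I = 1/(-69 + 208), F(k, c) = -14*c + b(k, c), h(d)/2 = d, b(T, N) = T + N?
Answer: -433169041/12788 ≈ -33873.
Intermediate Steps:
b(T, N) = N + T
h(d) = 2*d
F(k, c) = k - 13*c (F(k, c) = -14*c + (c + k) = k - 13*c)
I = 1/139 ≈ 0.0071942
w(Z) = -5*(1/139 + Z)/(52 + 2*Z) (w(Z) = -5*(Z + 1/139)/(Z + (Z - 13*(-4))) = -5*(1/139 + Z)/(Z + (Z + 52)) = -5*(1/139 + Z)/(Z + (52 + Z)) = -5*(1/139 + Z)/(52 + 2*Z))
-33872 + w(h(10)) = -33872 + 5*(-1 - 278*10)/(278*(26 + 2*10)) = -33872 + 5*(-1 - 139*20)/(278*(26 + 20)) = -33872 + (5/278)*(-1 - 2780)/46 = -33872 + (5/278)*(1/46)*(-2781) = -33872 - 13905/12788 = -433169041/12788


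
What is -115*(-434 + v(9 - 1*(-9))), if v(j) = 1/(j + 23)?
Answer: 2046195/41 ≈ 49907.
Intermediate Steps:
v(j) = 1/(23 + j)
-115*(-434 + v(9 - 1*(-9))) = -115*(-434 + 1/(23 + (9 - 1*(-9)))) = -115*(-434 + 1/(23 + (9 + 9))) = -115*(-434 + 1/(23 + 18)) = -115*(-434 + 1/41) = -115*(-17793/41) = 2046195/41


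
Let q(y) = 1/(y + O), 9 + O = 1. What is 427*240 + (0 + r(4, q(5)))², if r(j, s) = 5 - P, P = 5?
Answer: 102480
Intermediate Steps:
O = -8 (O = -9 + 1 = -8)
q(y) = 1/(-8 + y) (q(y) = 1/(y - 8) = 1/(-8 + y))
r(j, s) = 0 (r(j, s) = 5 - 1*5 = 5 - 5 = 0)
427*240 + (0 + r(4, q(5)))² = 427*240 + (0 + 0)² = 102480 + 0² = 102480 + 0 = 102480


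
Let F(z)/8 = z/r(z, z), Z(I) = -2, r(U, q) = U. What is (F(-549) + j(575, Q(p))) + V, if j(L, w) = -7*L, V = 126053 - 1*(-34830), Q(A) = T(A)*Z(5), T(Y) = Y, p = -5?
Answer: 156866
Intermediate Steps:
Q(A) = -2*A (Q(A) = A*(-2) = -2*A)
V = 160883 (V = 126053 + 34830 = 160883)
F(z) = 8 (F(z) = 8*(z/z) = 8*1 = 8)
(F(-549) + j(575, Q(p))) + V = (8 - 7*575) + 160883 = (8 - 4025) + 160883 = -4017 + 160883 = 156866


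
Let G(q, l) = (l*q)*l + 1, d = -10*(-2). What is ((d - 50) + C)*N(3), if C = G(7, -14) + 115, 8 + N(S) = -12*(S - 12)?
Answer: 145800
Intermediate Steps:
N(S) = 136 - 12*S (N(S) = -8 - 12*(S - 12) = -8 - 12*(-12 + S) = -8 + (144 - 12*S) = 136 - 12*S)
d = 20
G(q, l) = 1 + q*l**2 (G(q, l) = q*l**2 + 1 = 1 + q*l**2)
C = 1488 (C = (1 + 7*(-14)**2) + 115 = (1 + 7*196) + 115 = (1 + 1372) + 115 = 1373 + 115 = 1488)
((d - 50) + C)*N(3) = ((20 - 50) + 1488)*(136 - 12*3) = (-30 + 1488)*(136 - 36) = 1458*100 = 145800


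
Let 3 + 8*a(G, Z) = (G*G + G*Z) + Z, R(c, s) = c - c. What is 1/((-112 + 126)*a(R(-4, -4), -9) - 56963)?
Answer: -1/56984 ≈ -1.7549e-5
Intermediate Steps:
R(c, s) = 0
a(G, Z) = -3/8 + Z/8 + G**2/8 + G*Z/8 (a(G, Z) = -3/8 + ((G*G + G*Z) + Z)/8 = -3/8 + ((G**2 + G*Z) + Z)/8 = -3/8 + (Z + G**2 + G*Z)/8 = -3/8 + (Z/8 + G**2/8 + G*Z/8) = -3/8 + Z/8 + G**2/8 + G*Z/8)
1/((-112 + 126)*a(R(-4, -4), -9) - 56963) = 1/((-112 + 126)*(-3/8 + (1/8)*(-9) + (1/8)*0**2 + (1/8)*0*(-9)) - 56963) = 1/(14*(-3/8 - 9/8 + (1/8)*0 + 0) - 56963) = 1/(14*(-3/8 - 9/8 + 0 + 0) - 56963) = 1/(14*(-3/2) - 56963) = 1/(-21 - 56963) = 1/(-56984) = -1/56984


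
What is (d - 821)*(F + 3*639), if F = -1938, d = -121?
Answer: 19782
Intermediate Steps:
(d - 821)*(F + 3*639) = (-121 - 821)*(-1938 + 3*639) = -942*(-1938 + 1917) = -942*(-21) = 19782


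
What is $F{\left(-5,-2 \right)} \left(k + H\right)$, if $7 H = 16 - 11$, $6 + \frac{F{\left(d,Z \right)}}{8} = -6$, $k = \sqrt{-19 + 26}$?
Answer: $- \frac{480}{7} - 96 \sqrt{7} \approx -322.56$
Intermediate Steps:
$k = \sqrt{7} \approx 2.6458$
$F{\left(d,Z \right)} = -96$ ($F{\left(d,Z \right)} = -48 + 8 \left(-6\right) = -48 - 48 = -96$)
$H = \frac{5}{7}$ ($H = \frac{16 - 11}{7} = \frac{1}{7} \cdot 5 = \frac{5}{7} \approx 0.71429$)
$F{\left(-5,-2 \right)} \left(k + H\right) = - 96 \left(\sqrt{7} + \frac{5}{7}\right) = - 96 \left(\frac{5}{7} + \sqrt{7}\right) = - \frac{480}{7} - 96 \sqrt{7}$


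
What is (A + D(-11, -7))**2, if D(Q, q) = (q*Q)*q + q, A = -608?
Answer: 1331716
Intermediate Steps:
D(Q, q) = q + Q*q**2 (D(Q, q) = (Q*q)*q + q = Q*q**2 + q = q + Q*q**2)
(A + D(-11, -7))**2 = (-608 - 7*(1 - 11*(-7)))**2 = (-608 - 7*(1 + 77))**2 = (-608 - 7*78)**2 = (-608 - 546)**2 = (-1154)**2 = 1331716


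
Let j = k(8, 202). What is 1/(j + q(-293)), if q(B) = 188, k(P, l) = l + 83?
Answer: 1/473 ≈ 0.0021142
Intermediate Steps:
k(P, l) = 83 + l
j = 285 (j = 83 + 202 = 285)
1/(j + q(-293)) = 1/(285 + 188) = 1/473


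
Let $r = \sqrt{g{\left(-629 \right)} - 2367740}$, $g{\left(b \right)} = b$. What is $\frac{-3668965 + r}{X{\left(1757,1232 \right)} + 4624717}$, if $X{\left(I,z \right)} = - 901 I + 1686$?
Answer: $- \frac{3668965}{3043346} + \frac{i \sqrt{2368369}}{3043346} \approx -1.2056 + 0.00050568 i$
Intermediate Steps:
$r = i \sqrt{2368369}$ ($r = \sqrt{-629 - 2367740} = \sqrt{-2368369} = i \sqrt{2368369} \approx 1539.0 i$)
$X{\left(I,z \right)} = 1686 - 901 I$
$\frac{-3668965 + r}{X{\left(1757,1232 \right)} + 4624717} = \frac{-3668965 + i \sqrt{2368369}}{\left(1686 - 1583057\right) + 4624717} = \frac{-3668965 + i \sqrt{2368369}}{-1581371 + 4624717} = \frac{-3668965 + i \sqrt{2368369}}{3043346} = \left(-3668965 + i \sqrt{2368369}\right) \frac{1}{3043346} = - \frac{3668965}{3043346} + \frac{i \sqrt{2368369}}{3043346}$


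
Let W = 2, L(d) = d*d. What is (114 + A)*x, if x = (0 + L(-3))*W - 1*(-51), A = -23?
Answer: 6279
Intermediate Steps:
L(d) = d²
x = 69 (x = (0 + (-3)²)*2 - 1*(-51) = (0 + 9)*2 + 51 = 9*2 + 51 = 18 + 51 = 69)
(114 + A)*x = (114 - 23)*69 = 91*69 = 6279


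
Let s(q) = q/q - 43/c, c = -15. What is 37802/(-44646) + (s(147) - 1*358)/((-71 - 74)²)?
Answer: -2026494217/2346705375 ≈ -0.86355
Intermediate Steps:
s(q) = 58/15 (s(q) = q/q - 43/(-15) = 1 - 43*(-1/15) = 1 + 43/15 = 58/15)
37802/(-44646) + (s(147) - 1*358)/((-71 - 74)²) = 37802/(-44646) + (58/15 - 1*358)/((-71 - 74)²) = 37802*(-1/44646) + (58/15 - 358)/((-145)²) = -18901/22323 - 5312/15/21025 = -18901/22323 - 5312/15*1/21025 = -18901/22323 - 5312/315375 = -2026494217/2346705375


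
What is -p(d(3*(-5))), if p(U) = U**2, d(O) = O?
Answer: -225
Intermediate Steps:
-p(d(3*(-5))) = -(3*(-5))**2 = -1*(-15)**2 = -1*225 = -225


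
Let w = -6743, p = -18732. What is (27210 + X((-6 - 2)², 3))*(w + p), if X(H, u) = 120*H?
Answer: -888822750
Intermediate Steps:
(27210 + X((-6 - 2)², 3))*(w + p) = (27210 + 120*(-6 - 2)²)*(-6743 - 18732) = (27210 + 120*(-8)²)*(-25475) = (27210 + 120*64)*(-25475) = (27210 + 7680)*(-25475) = 34890*(-25475) = -888822750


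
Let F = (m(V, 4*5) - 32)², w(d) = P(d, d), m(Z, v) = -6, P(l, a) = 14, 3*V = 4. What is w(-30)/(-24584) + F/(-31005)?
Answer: -2566669/54444780 ≈ -0.047143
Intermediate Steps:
V = 4/3 (V = (⅓)*4 = 4/3 ≈ 1.3333)
w(d) = 14
F = 1444 (F = (-6 - 32)² = (-38)² = 1444)
w(-30)/(-24584) + F/(-31005) = 14/(-24584) + 1444/(-31005) = 14*(-1/24584) + 1444*(-1/31005) = -1/1756 - 1444/31005 = -2566669/54444780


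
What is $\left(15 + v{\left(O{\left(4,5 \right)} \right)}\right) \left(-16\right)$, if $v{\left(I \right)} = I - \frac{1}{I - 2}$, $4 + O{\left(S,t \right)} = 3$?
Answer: $- \frac{688}{3} \approx -229.33$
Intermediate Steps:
$O{\left(S,t \right)} = -1$ ($O{\left(S,t \right)} = -4 + 3 = -1$)
$v{\left(I \right)} = I - \frac{1}{-2 + I}$
$\left(15 + v{\left(O{\left(4,5 \right)} \right)}\right) \left(-16\right) = \left(15 + \frac{-1 + \left(-1\right)^{2} - -2}{-2 - 1}\right) \left(-16\right) = \left(15 + \frac{-1 + 1 + 2}{-3}\right) \left(-16\right) = \left(15 - \frac{2}{3}\right) \left(-16\right) = \frac{43}{3} \left(-16\right) = - \frac{688}{3}$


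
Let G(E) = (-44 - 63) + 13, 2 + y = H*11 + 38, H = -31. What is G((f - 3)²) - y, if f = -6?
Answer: 211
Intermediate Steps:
y = -305 (y = -2 + (-31*11 + 38) = -2 + (-341 + 38) = -2 - 303 = -305)
G(E) = -94 (G(E) = -107 + 13 = -94)
G((f - 3)²) - y = -94 - 1*(-305) = -94 + 305 = 211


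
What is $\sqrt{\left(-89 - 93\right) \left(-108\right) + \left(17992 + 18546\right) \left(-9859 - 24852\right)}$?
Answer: $i \sqrt{1268250862} \approx 35613.0 i$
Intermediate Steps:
$\sqrt{\left(-89 - 93\right) \left(-108\right) + \left(17992 + 18546\right) \left(-9859 - 24852\right)} = \sqrt{\left(-182\right) \left(-108\right) + 36538 \left(-34711\right)} = \sqrt{19656 - 1268270518} = \sqrt{-1268250862} = i \sqrt{1268250862}$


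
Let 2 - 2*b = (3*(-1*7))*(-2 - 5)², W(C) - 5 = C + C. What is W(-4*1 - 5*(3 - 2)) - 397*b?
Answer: -409333/2 ≈ -2.0467e+5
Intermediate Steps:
W(C) = 5 + 2*C (W(C) = 5 + (C + C) = 5 + 2*C)
b = 1031/2 (b = 1 - 3*(-1*7)*(-2 - 5)²/2 = 1 - 3*(-7)*(-7)²/2 = 1 - (-21)*49/2 = 1 - ½*(-1029) = 1 + 1029/2 = 1031/2 ≈ 515.50)
W(-4*1 - 5*(3 - 2)) - 397*b = (5 + 2*(-4*1 - 5*(3 - 2))) - 397*1031/2 = (5 + 2*(-4 - 5*1)) - 409307/2 = (5 + 2*(-4 - 5)) - 409307/2 = (5 + 2*(-9)) - 409307/2 = (5 - 18) - 409307/2 = -13 - 409307/2 = -409333/2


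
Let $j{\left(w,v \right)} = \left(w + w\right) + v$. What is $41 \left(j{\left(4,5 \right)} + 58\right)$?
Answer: $2911$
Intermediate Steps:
$j{\left(w,v \right)} = v + 2 w$ ($j{\left(w,v \right)} = 2 w + v = v + 2 w$)
$41 \left(j{\left(4,5 \right)} + 58\right) = 41 \left(\left(5 + 2 \cdot 4\right) + 58\right) = 41 \left(\left(5 + 8\right) + 58\right) = 41 \left(13 + 58\right) = 41 \cdot 71 = 2911$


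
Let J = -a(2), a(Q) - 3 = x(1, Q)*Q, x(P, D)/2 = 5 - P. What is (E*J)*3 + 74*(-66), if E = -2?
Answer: -4770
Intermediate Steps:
x(P, D) = 10 - 2*P (x(P, D) = 2*(5 - P) = 10 - 2*P)
a(Q) = 3 + 8*Q (a(Q) = 3 + (10 - 2*1)*Q = 3 + (10 - 2)*Q = 3 + 8*Q)
J = -19 (J = -(3 + 8*2) = -(3 + 16) = -1*19 = -19)
(E*J)*3 + 74*(-66) = -2*(-19)*3 + 74*(-66) = 38*3 - 4884 = 114 - 4884 = -4770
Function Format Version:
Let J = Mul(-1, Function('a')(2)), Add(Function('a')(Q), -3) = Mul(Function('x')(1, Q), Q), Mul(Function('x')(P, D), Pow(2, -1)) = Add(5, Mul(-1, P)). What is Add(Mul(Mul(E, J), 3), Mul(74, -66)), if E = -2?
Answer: -4770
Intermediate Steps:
Function('x')(P, D) = Add(10, Mul(-2, P)) (Function('x')(P, D) = Mul(2, Add(5, Mul(-1, P))) = Add(10, Mul(-2, P)))
Function('a')(Q) = Add(3, Mul(8, Q)) (Function('a')(Q) = Add(3, Mul(Add(10, Mul(-2, 1)), Q)) = Add(3, Mul(Add(10, -2), Q)) = Add(3, Mul(8, Q)))
J = -19 (J = Mul(-1, Add(3, Mul(8, 2))) = Mul(-1, Add(3, 16)) = Mul(-1, 19) = -19)
Add(Mul(Mul(E, J), 3), Mul(74, -66)) = Add(Mul(Mul(-2, -19), 3), Mul(74, -66)) = Add(Mul(38, 3), -4884) = Add(114, -4884) = -4770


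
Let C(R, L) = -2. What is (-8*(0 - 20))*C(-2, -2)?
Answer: -320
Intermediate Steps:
(-8*(0 - 20))*C(-2, -2) = -8*(0 - 20)*(-2) = -8*(-20)*(-2) = 160*(-2) = -320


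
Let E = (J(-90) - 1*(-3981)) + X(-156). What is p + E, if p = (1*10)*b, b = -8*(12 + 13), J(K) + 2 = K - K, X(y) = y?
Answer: 1823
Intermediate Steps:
J(K) = -2 (J(K) = -2 + (K - K) = -2 + 0 = -2)
b = -200 (b = -8*25 = -200)
E = 3823 (E = (-2 - 1*(-3981)) - 156 = (-2 + 3981) - 156 = 3979 - 156 = 3823)
p = -2000 (p = (1*10)*(-200) = 10*(-200) = -2000)
p + E = -2000 + 3823 = 1823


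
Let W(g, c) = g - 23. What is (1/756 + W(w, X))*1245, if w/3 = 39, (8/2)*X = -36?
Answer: 29491975/252 ≈ 1.1703e+5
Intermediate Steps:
X = -9 (X = (¼)*(-36) = -9)
w = 117 (w = 3*39 = 117)
W(g, c) = -23 + g
(1/756 + W(w, X))*1245 = (1/756 + (-23 + 117))*1245 = (1/756 + 94)*1245 = (71065/756)*1245 = 29491975/252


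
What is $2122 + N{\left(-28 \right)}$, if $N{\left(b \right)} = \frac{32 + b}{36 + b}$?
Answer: $\frac{4245}{2} \approx 2122.5$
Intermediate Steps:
$N{\left(b \right)} = \frac{32 + b}{36 + b}$
$2122 + N{\left(-28 \right)} = 2122 + \frac{32 - 28}{36 - 28} = 2122 + \frac{1}{8} \cdot 4 = 2122 + \frac{1}{2} = \frac{4245}{2}$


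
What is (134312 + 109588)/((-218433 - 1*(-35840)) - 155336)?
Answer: -81300/112643 ≈ -0.72175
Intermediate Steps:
(134312 + 109588)/((-218433 - 1*(-35840)) - 155336) = 243900/((-218433 + 35840) - 155336) = 243900/(-182593 - 155336) = 243900/(-337929) = 243900*(-1/337929) = -81300/112643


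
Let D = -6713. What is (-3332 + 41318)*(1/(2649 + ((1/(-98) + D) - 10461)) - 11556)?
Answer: -624846902854044/1423451 ≈ -4.3897e+8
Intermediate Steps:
(-3332 + 41318)*(1/(2649 + ((1/(-98) + D) - 10461)) - 11556) = (-3332 + 41318)*(1/(2649 + ((1/(-98) - 6713) - 10461)) - 11556) = 37986*(1/(2649 + ((-1/98 - 6713) - 10461)) - 11556) = 37986*(1/(2649 + (-657875/98 - 10461)) - 11556) = 37986*(1/(2649 - 1683053/98) - 11556) = 37986*(1/(-1423451/98) - 11556) = 37986*(-98/1423451 - 11556) = 37986*(-16449399854/1423451) = -624846902854044/1423451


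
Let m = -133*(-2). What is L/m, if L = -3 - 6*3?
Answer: -3/38 ≈ -0.078947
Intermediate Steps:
m = 266
L = -21 (L = -3 - 18 = -21)
L/m = -21/266 = -21*1/266 = -3/38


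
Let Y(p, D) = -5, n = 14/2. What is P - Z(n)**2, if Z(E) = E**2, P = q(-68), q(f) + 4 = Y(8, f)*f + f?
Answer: -2133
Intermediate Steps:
n = 7 (n = 14*(1/2) = 7)
q(f) = -4 - 4*f (q(f) = -4 + (-5*f + f) = -4 - 4*f)
P = 268 (P = -4 - 4*(-68) = -4 + 272 = 268)
P - Z(n)**2 = 268 - (7**2)**2 = 268 - 1*49**2 = 268 - 1*2401 = 268 - 2401 = -2133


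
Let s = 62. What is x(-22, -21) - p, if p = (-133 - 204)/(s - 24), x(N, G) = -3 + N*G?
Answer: 17779/38 ≈ 467.87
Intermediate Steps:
x(N, G) = -3 + G*N
p = -337/38 (p = (-133 - 204)/(62 - 24) = -337/38 ≈ -8.8684)
x(-22, -21) - p = (-3 - 21*(-22)) - 1*(-337/38) = (-3 + 462) + 337/38 = 459 + 337/38 = 17779/38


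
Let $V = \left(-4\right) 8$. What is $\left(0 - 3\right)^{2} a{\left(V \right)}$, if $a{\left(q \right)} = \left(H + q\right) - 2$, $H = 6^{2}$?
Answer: $18$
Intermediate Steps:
$V = -32$
$H = 36$
$a{\left(q \right)} = 34 + q$ ($a{\left(q \right)} = \left(36 + q\right) - 2 = 34 + q$)
$\left(0 - 3\right)^{2} a{\left(V \right)} = \left(0 - 3\right)^{2} \left(34 - 32\right) = \left(-3\right)^{2} \cdot 2 = 9 \cdot 2 = 18$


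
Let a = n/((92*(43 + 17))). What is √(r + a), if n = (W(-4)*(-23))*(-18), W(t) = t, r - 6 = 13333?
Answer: √1333870/10 ≈ 115.49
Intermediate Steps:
r = 13339 (r = 6 + 13333 = 13339)
n = -1656 (n = -4*(-23)*(-18) = 92*(-18) = -1656)
a = -3/10 (a = -1656*1/(92*(43 + 17)) = -1656/(92*60) = -1656/5520 = -1656*1/5520 = -3/10 ≈ -0.30000)
√(r + a) = √(13339 - 3/10) = √(133387/10) = √1333870/10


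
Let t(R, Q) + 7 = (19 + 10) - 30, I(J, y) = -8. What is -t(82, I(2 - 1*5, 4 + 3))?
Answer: 8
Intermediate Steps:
t(R, Q) = -8 (t(R, Q) = -7 + ((19 + 10) - 30) = -7 + (29 - 30) = -7 - 1 = -8)
-t(82, I(2 - 1*5, 4 + 3)) = -1*(-8) = 8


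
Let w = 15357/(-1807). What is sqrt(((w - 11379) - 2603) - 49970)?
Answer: I*sqrt(208846954147)/1807 ≈ 252.9*I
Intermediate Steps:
w = -15357/1807 (w = 15357*(-1/1807) = -15357/1807 ≈ -8.4986)
sqrt(((w - 11379) - 2603) - 49970) = sqrt(((-15357/1807 - 11379) - 2603) - 49970) = sqrt((-20577210/1807 - 2603) - 49970) = sqrt(-25280831/1807 - 49970) = sqrt(-115576621/1807) = I*sqrt(208846954147)/1807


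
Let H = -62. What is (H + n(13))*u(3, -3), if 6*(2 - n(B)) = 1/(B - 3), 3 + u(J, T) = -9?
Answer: 3601/5 ≈ 720.20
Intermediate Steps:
u(J, T) = -12 (u(J, T) = -3 - 9 = -12)
n(B) = 2 - 1/(6*(-3 + B)) (n(B) = 2 - 1/(6*(B - 3)) = 2 - 1/(6*(-3 + B)))
(H + n(13))*u(3, -3) = (-62 + (-37 + 12*13)/(6*(-3 + 13)))*(-12) = (-62 + (1/6)*(-37 + 156)/10)*(-12) = (-62 + (1/6)*(1/10)*119)*(-12) = (-62 + 119/60)*(-12) = -3601/60*(-12) = 3601/5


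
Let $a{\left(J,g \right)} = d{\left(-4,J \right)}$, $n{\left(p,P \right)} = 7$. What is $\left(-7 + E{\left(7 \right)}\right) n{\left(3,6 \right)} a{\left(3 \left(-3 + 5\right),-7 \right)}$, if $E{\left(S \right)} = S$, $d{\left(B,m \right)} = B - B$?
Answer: $0$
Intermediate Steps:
$d{\left(B,m \right)} = 0$
$a{\left(J,g \right)} = 0$
$\left(-7 + E{\left(7 \right)}\right) n{\left(3,6 \right)} a{\left(3 \left(-3 + 5\right),-7 \right)} = \left(-7 + 7\right) 7 \cdot 0 = 0 \cdot 7 \cdot 0 = 0 \cdot 0 = 0$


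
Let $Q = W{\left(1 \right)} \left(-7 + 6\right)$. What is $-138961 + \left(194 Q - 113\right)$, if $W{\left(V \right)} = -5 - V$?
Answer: $-137910$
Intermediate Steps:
$Q = 6$ ($Q = \left(-5 - 1\right) \left(-7 + 6\right) = \left(-5 - 1\right) \left(-1\right) = \left(-6\right) \left(-1\right) = 6$)
$-138961 + \left(194 Q - 113\right) = -138961 + \left(194 \cdot 6 - 113\right) = -138961 + \left(1164 - 113\right) = -138961 + 1051 = -137910$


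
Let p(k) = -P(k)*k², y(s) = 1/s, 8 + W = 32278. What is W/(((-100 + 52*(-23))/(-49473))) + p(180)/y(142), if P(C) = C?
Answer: -59537673905/72 ≈ -8.2691e+8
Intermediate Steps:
W = 32270 (W = -8 + 32278 = 32270)
p(k) = -k³ (p(k) = -k*k² = -k³)
W/(((-100 + 52*(-23))/(-49473))) + p(180)/y(142) = 32270/(((-100 + 52*(-23))/(-49473))) + (-1*180³)/(1/142) = 32270/(((-100 - 1196)*(-1/49473))) + (-1*5832000)/(1/142) = 32270/((-1296*(-1/49473))) - 5832000*142 = 32270/(144/5497) - 828144000 = 32270*(5497/144) - 828144000 = 88694095/72 - 828144000 = -59537673905/72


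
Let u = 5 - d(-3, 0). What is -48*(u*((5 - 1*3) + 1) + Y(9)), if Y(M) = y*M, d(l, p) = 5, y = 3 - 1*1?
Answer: -864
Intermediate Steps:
y = 2 (y = 3 - 1 = 2)
u = 0 (u = 5 - 1*5 = 5 - 5 = 0)
Y(M) = 2*M
-48*(u*((5 - 1*3) + 1) + Y(9)) = -48*(0*((5 - 1*3) + 1) + 2*9) = -48*(0*((5 - 3) + 1) + 18) = -48*(0*(2 + 1) + 18) = -48*(0*3 + 18) = -48*(0 + 18) = -48*18 = -864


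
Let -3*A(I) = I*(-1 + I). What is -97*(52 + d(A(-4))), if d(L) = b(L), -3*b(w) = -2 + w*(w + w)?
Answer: -60334/27 ≈ -2234.6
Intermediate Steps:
A(I) = -I*(-1 + I)/3
b(w) = ⅔ - 2*w²/3 (b(w) = -(-2 + w*(w + w))/3 = -(-2 + w*(2*w))/3 = -(-2 + 2*w²)/3 = ⅔ - 2*w²/3)
d(L) = ⅔ - 2*L²/3
-97*(52 + d(A(-4))) = -97*(52 + (⅔ - 2*16*(1 - 1*(-4))²/9/3)) = -97*(52 + (⅔ - 2*16*(1 + 4)²/9/3)) = -97*(52 + (⅔ - 2*((⅓)*(-4)*5)²/3)) = -97*(52 + (⅔ - 2*(-20/3)²/3)) = -97*(52 + (⅔ - ⅔*400/9)) = -97*(52 + (⅔ - 800/27)) = -97*(52 - 782/27) = -97*622/27 = -60334/27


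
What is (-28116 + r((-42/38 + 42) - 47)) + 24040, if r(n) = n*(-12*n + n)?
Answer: -1619452/361 ≈ -4486.0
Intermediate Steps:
r(n) = -11*n² (r(n) = n*(-11*n) = -11*n²)
(-28116 + r((-42/38 + 42) - 47)) + 24040 = (-28116 - 11*((-42/38 + 42) - 47)²) + 24040 = (-28116 - 11*((-42*1/38 + 42) - 47)²) + 24040 = (-28116 - 11*((-21/19 + 42) - 47)²) + 24040 = (-28116 - 11*(777/19 - 47)²) + 24040 = (-28116 - 11*(-116/19)²) + 24040 = (-28116 - 11*13456/361) + 24040 = (-28116 - 148016/361) + 24040 = -10297892/361 + 24040 = -1619452/361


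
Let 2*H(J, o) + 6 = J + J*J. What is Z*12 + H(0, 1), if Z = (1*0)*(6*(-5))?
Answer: -3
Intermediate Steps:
H(J, o) = -3 + J/2 + J**2/2 (H(J, o) = -3 + (J + J*J)/2 = -3 + (J + J**2)/2 = -3 + (J/2 + J**2/2) = -3 + J/2 + J**2/2)
Z = 0 (Z = 0*(-30) = 0)
Z*12 + H(0, 1) = 0*12 + (-3 + (1/2)*0 + (1/2)*0**2) = 0 + (-3 + 0 + (1/2)*0) = 0 + (-3 + 0 + 0) = 0 - 3 = -3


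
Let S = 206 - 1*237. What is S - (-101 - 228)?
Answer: 298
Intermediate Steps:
S = -31 (S = 206 - 237 = -31)
S - (-101 - 228) = -31 - (-101 - 228) = -31 - 1*(-329) = -31 + 329 = 298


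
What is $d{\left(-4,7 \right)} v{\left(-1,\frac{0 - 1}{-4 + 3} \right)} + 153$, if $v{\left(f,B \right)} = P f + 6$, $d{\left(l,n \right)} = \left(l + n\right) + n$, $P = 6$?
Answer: $153$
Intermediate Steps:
$d{\left(l,n \right)} = l + 2 n$
$v{\left(f,B \right)} = 6 + 6 f$ ($v{\left(f,B \right)} = 6 f + 6 = 6 + 6 f$)
$d{\left(-4,7 \right)} v{\left(-1,\frac{0 - 1}{-4 + 3} \right)} + 153 = \left(-4 + 2 \cdot 7\right) \left(6 + 6 \left(-1\right)\right) + 153 = \left(-4 + 14\right) \left(6 - 6\right) + 153 = 10 \cdot 0 + 153 = 0 + 153 = 153$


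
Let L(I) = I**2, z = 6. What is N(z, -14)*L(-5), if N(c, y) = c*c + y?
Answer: 550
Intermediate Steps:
N(c, y) = y + c**2 (N(c, y) = c**2 + y = y + c**2)
N(z, -14)*L(-5) = (-14 + 6**2)*(-5)**2 = (-14 + 36)*25 = 22*25 = 550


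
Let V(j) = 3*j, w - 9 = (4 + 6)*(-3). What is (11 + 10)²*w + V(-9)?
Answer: -9288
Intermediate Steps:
w = -21 (w = 9 + (4 + 6)*(-3) = 9 + 10*(-3) = 9 - 30 = -21)
(11 + 10)²*w + V(-9) = (11 + 10)²*(-21) + 3*(-9) = 21²*(-21) - 27 = 441*(-21) - 27 = -9261 - 27 = -9288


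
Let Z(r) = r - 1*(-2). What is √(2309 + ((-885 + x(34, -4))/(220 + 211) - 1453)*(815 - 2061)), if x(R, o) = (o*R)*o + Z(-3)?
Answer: √336921358359/431 ≈ 1346.8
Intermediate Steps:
Z(r) = 2 + r (Z(r) = r + 2 = 2 + r)
x(R, o) = -1 + R*o² (x(R, o) = (o*R)*o + (2 - 3) = (R*o)*o - 1 = R*o² - 1 = -1 + R*o²)
√(2309 + ((-885 + x(34, -4))/(220 + 211) - 1453)*(815 - 2061)) = √(2309 + ((-885 + (-1 + 34*(-4)²))/(220 + 211) - 1453)*(815 - 2061)) = √(2309 + ((-885 + (-1 + 34*16))/431 - 1453)*(-1246)) = √(2309 + ((-885 + (-1 + 544))*(1/431) - 1453)*(-1246)) = √(2309 + ((-885 + 543)*(1/431) - 1453)*(-1246)) = √(2309 + (-342*1/431 - 1453)*(-1246)) = √(2309 + (-342/431 - 1453)*(-1246)) = √(2309 - 626585/431*(-1246)) = √(2309 + 780724910/431) = √(781720089/431) = √336921358359/431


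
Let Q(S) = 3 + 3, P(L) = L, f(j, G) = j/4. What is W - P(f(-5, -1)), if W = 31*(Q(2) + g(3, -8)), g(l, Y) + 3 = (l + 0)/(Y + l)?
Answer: 1513/20 ≈ 75.650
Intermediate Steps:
f(j, G) = j/4 (f(j, G) = j*(¼) = j/4)
Q(S) = 6
g(l, Y) = -3 + l/(Y + l) (g(l, Y) = -3 + (l + 0)/(Y + l) = -3 + l/(Y + l))
W = 372/5 (W = 31*(6 + (-3*(-8) - 2*3)/(-8 + 3)) = 31*(6 + (24 - 6)/(-5)) = 31*(6 - ⅕*18) = 31*(6 - 18/5) = 31*(12/5) = 372/5 ≈ 74.400)
W - P(f(-5, -1)) = 372/5 - (-5)/4 = 372/5 - 1*(-5/4) = 372/5 + 5/4 = 1513/20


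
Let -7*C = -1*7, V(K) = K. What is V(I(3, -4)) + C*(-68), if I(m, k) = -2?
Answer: -70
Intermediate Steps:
C = 1 (C = -(-1)*7/7 = -⅐*(-7) = 1)
V(I(3, -4)) + C*(-68) = -2 + 1*(-68) = -2 - 68 = -70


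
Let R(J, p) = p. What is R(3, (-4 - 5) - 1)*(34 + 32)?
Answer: -660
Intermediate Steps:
R(3, (-4 - 5) - 1)*(34 + 32) = ((-4 - 5) - 1)*(34 + 32) = (-9 - 1)*66 = -10*66 = -660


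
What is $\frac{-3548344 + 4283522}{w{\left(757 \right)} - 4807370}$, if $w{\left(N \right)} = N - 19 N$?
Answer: $- \frac{367589}{2410498} \approx -0.1525$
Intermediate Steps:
$w{\left(N \right)} = - 18 N$
$\frac{-3548344 + 4283522}{w{\left(757 \right)} - 4807370} = \frac{-3548344 + 4283522}{\left(-18\right) 757 - 4807370} = \frac{735178}{-13626 - 4807370} = \frac{735178}{-4820996} = 735178 \left(- \frac{1}{4820996}\right) = - \frac{367589}{2410498}$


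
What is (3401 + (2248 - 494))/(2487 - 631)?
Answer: 5155/1856 ≈ 2.7775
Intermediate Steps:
(3401 + (2248 - 494))/(2487 - 631) = (3401 + 1754)/1856 = 5155*(1/1856) = 5155/1856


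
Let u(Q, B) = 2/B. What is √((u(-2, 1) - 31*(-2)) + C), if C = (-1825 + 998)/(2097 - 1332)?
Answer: √4091305/255 ≈ 7.9321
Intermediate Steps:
C = -827/765 ≈ -1.0810
√((u(-2, 1) - 31*(-2)) + C) = √((2/1 - 31*(-2)) - 827/765) = √((2*1 + 62) - 827/765) = √((2 + 62) - 827/765) = √(64 - 827/765) = √(48133/765) = √4091305/255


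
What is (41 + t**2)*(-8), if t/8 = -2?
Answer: -2376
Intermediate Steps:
t = -16 (t = 8*(-2) = -16)
(41 + t**2)*(-8) = (41 + (-16)**2)*(-8) = (41 + 256)*(-8) = 297*(-8) = -2376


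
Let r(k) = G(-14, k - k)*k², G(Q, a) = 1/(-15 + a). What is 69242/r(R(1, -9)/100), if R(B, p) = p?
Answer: -3462100000/27 ≈ -1.2823e+8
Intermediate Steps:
r(k) = -k²/15 (r(k) = k²/(-15 + (k - k)) = k²/(-15 + 0) = k²/(-15) = -k²/15)
69242/r(R(1, -9)/100) = 69242/((-(-9/100)²/15)) = 69242/((-1/15*81/10000)) = 69242/(-27/50000) = 69242*(-50000/27) = -3462100000/27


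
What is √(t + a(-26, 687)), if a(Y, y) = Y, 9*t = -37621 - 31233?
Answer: 4*I*√4318/3 ≈ 87.615*I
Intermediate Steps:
t = -68854/9 (t = (-37621 - 31233)/9 = (⅑)*(-68854) = -68854/9 ≈ -7650.4)
√(t + a(-26, 687)) = √(-68854/9 - 26) = √(-69088/9) = 4*I*√4318/3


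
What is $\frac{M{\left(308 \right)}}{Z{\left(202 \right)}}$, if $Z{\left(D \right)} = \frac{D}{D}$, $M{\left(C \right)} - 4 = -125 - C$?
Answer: $-429$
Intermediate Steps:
$M{\left(C \right)} = -121 - C$ ($M{\left(C \right)} = 4 - \left(125 + C\right) = -121 - C$)
$Z{\left(D \right)} = 1$
$\frac{M{\left(308 \right)}}{Z{\left(202 \right)}} = \frac{-121 - 308}{1} = \left(-121 - 308\right) 1 = \left(-429\right) 1 = -429$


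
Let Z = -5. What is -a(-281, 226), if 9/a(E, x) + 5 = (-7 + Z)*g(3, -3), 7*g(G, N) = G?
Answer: 63/71 ≈ 0.88732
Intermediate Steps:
g(G, N) = G/7
a(E, x) = -63/71 (a(E, x) = 9/(-5 + (-7 - 5)*((⅐)*3)) = 9/(-5 - 12*3/7) = 9/(-5 - 36/7) = 9/(-71/7) = 9*(-7/71) = -63/71)
-a(-281, 226) = -1*(-63/71) = 63/71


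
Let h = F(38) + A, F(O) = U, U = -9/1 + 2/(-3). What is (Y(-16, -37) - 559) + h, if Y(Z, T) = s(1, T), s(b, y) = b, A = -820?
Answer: -4163/3 ≈ -1387.7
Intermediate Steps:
Y(Z, T) = 1
U = -29/3 (U = -9*1 + 2*(-⅓) = -9 - ⅔ = -29/3 ≈ -9.6667)
F(O) = -29/3
h = -2489/3 (h = -29/3 - 820 = -2489/3 ≈ -829.67)
(Y(-16, -37) - 559) + h = (1 - 559) - 2489/3 = -558 - 2489/3 = -4163/3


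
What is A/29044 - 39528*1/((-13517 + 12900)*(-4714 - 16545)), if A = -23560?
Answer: -77544982478/95241106583 ≈ -0.81420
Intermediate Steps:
A/29044 - 39528*1/((-13517 + 12900)*(-4714 - 16545)) = -23560/29044 - 39528*1/((-13517 + 12900)*(-4714 - 16545)) = -23560*1/29044 - 39528/((-617*(-21259))) = -5890/7261 - 39528/13116803 = -77544982478/95241106583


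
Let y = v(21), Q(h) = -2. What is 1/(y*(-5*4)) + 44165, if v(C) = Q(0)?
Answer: 1766601/40 ≈ 44165.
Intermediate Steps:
v(C) = -2
y = -2
1/(y*(-5*4)) + 44165 = 1/(-(-10)*4) + 44165 = 1/(-2*(-20)) + 44165 = 1/40 + 44165 = 1766601/40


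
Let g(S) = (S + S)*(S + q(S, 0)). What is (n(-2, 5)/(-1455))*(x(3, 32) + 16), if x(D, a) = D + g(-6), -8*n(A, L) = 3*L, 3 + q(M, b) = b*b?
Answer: 127/776 ≈ 0.16366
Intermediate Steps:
q(M, b) = -3 + b**2 (q(M, b) = -3 + b*b = -3 + b**2)
g(S) = 2*S*(-3 + S) (g(S) = (S + S)*(S + (-3 + 0**2)) = (2*S)*(S + (-3 + 0)) = (2*S)*(S - 3) = (2*S)*(-3 + S) = 2*S*(-3 + S))
n(A, L) = -3*L/8
x(D, a) = 108 + D (x(D, a) = D + 2*(-6)*(-3 - 6) = D + 2*(-6)*(-9) = D + 108 = 108 + D)
(n(-2, 5)/(-1455))*(x(3, 32) + 16) = (-3/8*5/(-1455))*((108 + 3) + 16) = (-15/8*(-1/1455))*(111 + 16) = (1/776)*127 = 127/776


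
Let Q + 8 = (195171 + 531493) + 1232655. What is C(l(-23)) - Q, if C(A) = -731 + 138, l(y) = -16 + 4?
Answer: -1959904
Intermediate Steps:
l(y) = -12
Q = 1959311 (Q = -8 + ((195171 + 531493) + 1232655) = -8 + (726664 + 1232655) = -8 + 1959319 = 1959311)
C(A) = -593
C(l(-23)) - Q = -593 - 1*1959311 = -593 - 1959311 = -1959904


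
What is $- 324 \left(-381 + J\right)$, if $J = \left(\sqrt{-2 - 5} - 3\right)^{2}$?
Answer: $122796 + 1944 i \sqrt{7} \approx 1.228 \cdot 10^{5} + 5143.3 i$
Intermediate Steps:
$J = \left(-3 + i \sqrt{7}\right)^{2}$ ($J = \left(\sqrt{-7} - 3\right)^{2} = \left(i \sqrt{7} - 3\right)^{2} = \left(-3 + i \sqrt{7}\right)^{2} \approx 2.0 - 15.875 i$)
$- 324 \left(-381 + J\right) = - 324 \left(-381 + \left(3 - i \sqrt{7}\right)^{2}\right) = 123444 - 324 \left(3 - i \sqrt{7}\right)^{2}$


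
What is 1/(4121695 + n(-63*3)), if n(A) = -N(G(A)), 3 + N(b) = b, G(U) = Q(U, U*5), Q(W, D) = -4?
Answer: 1/4121702 ≈ 2.4262e-7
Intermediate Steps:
G(U) = -4
N(b) = -3 + b
n(A) = 7 (n(A) = -(-3 - 4) = -1*(-7) = 7)
1/(4121695 + n(-63*3)) = 1/(4121695 + 7) = 1/4121702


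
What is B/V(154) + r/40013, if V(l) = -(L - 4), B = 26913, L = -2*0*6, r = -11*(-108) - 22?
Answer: 1076874533/160052 ≈ 6728.3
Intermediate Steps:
r = 1166 (r = 1188 - 22 = 1166)
L = 0 (L = 0*6 = 0)
V(l) = 4 (V(l) = -(0 - 4) = -1*(-4) = 4)
B/V(154) + r/40013 = 26913/4 + 1166/40013 = 1076874533/160052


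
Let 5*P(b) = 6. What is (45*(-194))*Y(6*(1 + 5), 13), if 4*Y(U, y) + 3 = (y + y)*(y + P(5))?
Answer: -1598463/2 ≈ -7.9923e+5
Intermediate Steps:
P(b) = 6/5 (P(b) = (⅕)*6 = 6/5)
Y(U, y) = -¾ + y*(6/5 + y)/2 (Y(U, y) = -¾ + ((y + y)*(y + 6/5))/4 = -¾ + ((2*y)*(6/5 + y))/4 = -¾ + (2*y*(6/5 + y))/4 = -¾ + y*(6/5 + y)/2)
(45*(-194))*Y(6*(1 + 5), 13) = (45*(-194))*(-¾ + (½)*13² + (⅗)*13) = -8730*(-¾ + (½)*169 + 39/5) = -8730*(-¾ + 169/2 + 39/5) = -8730*1831/20 = -1598463/2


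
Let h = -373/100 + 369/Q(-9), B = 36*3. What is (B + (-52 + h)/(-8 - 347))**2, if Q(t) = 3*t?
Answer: 132775357706761/11342250000 ≈ 11706.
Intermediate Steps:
B = 108
h = -5219/300 (h = -373/100 + 369/((3*(-9))) = -373*1/100 + 369/(-27) = -373/100 + 369*(-1/27) = -373/100 - 41/3 = -5219/300 ≈ -17.397)
(B + (-52 + h)/(-8 - 347))**2 = (108 + (-52 - 5219/300)/(-8 - 347))**2 = (108 - 20819/300/(-355))**2 = (108 - 20819/300*(-1/355))**2 = (108 + 20819/106500)**2 = (11522819/106500)**2 = 132775357706761/11342250000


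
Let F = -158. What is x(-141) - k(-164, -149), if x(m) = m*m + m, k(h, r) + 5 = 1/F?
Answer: 3119711/158 ≈ 19745.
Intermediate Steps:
k(h, r) = -791/158 (k(h, r) = -5 + 1/(-158) = -5 - 1/158 = -791/158)
x(m) = m + m**2 (x(m) = m**2 + m = m + m**2)
x(-141) - k(-164, -149) = -141*(1 - 141) - 1*(-791/158) = -141*(-140) + 791/158 = 19740 + 791/158 = 3119711/158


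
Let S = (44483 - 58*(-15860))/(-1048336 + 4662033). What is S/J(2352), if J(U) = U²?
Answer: 964363/19990624889088 ≈ 4.8241e-8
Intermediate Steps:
S = 964363/3613697 (S = (44483 + 919880)/3613697 = 964363*(1/3613697) = 964363/3613697 ≈ 0.26686)
S/J(2352) = 964363/(3613697*(2352²)) = (964363/3613697)/5531904 = (964363/3613697)*(1/5531904) = 964363/19990624889088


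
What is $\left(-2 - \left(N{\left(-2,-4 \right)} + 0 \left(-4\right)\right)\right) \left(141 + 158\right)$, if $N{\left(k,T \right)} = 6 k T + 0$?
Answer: $-14950$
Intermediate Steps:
$N{\left(k,T \right)} = 6 T k$ ($N{\left(k,T \right)} = 6 T k + 0 = 6 T k$)
$\left(-2 - \left(N{\left(-2,-4 \right)} + 0 \left(-4\right)\right)\right) \left(141 + 158\right) = \left(-2 - \left(6 \left(-4\right) \left(-2\right) + 0 \left(-4\right)\right)\right) \left(141 + 158\right) = \left(-2 - \left(48 + 0\right)\right) 299 = \left(-2 - 48\right) 299 = \left(-50\right) 299 = -14950$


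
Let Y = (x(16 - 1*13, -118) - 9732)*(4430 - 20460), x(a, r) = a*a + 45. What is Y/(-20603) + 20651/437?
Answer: -67369982027/9003511 ≈ -7482.6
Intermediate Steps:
x(a, r) = 45 + a² (x(a, r) = a² + 45 = 45 + a²)
Y = 155138340 (Y = ((45 + (16 - 1*13)²) - 9732)*(4430 - 20460) = ((45 + (16 - 13)²) - 9732)*(-16030) = ((45 + 3²) - 9732)*(-16030) = ((45 + 9) - 9732)*(-16030) = (54 - 9732)*(-16030) = -9678*(-16030) = 155138340)
Y/(-20603) + 20651/437 = 155138340/(-20603) + 20651/437 = 155138340*(-1/20603) + 20651*(1/437) = -155138340/20603 + 20651/437 = -67369982027/9003511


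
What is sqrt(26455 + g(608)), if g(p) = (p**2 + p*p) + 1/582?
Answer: sqrt(259389081474)/582 ≈ 875.09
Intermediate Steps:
g(p) = 1/582 + 2*p**2 (g(p) = (p**2 + p**2) + 1/582 = 2*p**2 + 1/582 = 1/582 + 2*p**2)
sqrt(26455 + g(608)) = sqrt(26455 + (1/582 + 2*608**2)) = sqrt(26455 + (1/582 + 2*369664)) = sqrt(26455 + (1/582 + 739328)) = sqrt(26455 + 430288897/582) = sqrt(445685707/582) = sqrt(259389081474)/582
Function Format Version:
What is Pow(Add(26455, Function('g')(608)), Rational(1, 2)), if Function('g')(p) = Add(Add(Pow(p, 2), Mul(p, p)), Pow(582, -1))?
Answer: Mul(Rational(1, 582), Pow(259389081474, Rational(1, 2))) ≈ 875.09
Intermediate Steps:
Function('g')(p) = Add(Rational(1, 582), Mul(2, Pow(p, 2))) (Function('g')(p) = Add(Add(Pow(p, 2), Pow(p, 2)), Rational(1, 582)) = Add(Mul(2, Pow(p, 2)), Rational(1, 582)) = Add(Rational(1, 582), Mul(2, Pow(p, 2))))
Pow(Add(26455, Function('g')(608)), Rational(1, 2)) = Pow(Add(26455, Add(Rational(1, 582), Mul(2, Pow(608, 2)))), Rational(1, 2)) = Pow(Add(26455, Add(Rational(1, 582), Mul(2, 369664))), Rational(1, 2)) = Pow(Add(26455, Add(Rational(1, 582), 739328)), Rational(1, 2)) = Pow(Add(26455, Rational(430288897, 582)), Rational(1, 2)) = Pow(Rational(445685707, 582), Rational(1, 2)) = Mul(Rational(1, 582), Pow(259389081474, Rational(1, 2)))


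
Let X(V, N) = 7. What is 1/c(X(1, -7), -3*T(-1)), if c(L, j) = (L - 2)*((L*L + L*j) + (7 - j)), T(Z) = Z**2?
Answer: 1/190 ≈ 0.0052632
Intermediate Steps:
c(L, j) = (-2 + L)*(7 + L**2 - j + L*j) (c(L, j) = (-2 + L)*((L**2 + L*j) + (7 - j)) = (-2 + L)*(7 + L**2 - j + L*j))
1/c(X(1, -7), -3*T(-1)) = 1/(-14 + 7**3 - 2*7**2 + 2*(-3*(-1)**2) + 7*7 - 3*(-1)**2*7**2 - 3*7*(-3*(-1)**2)) = 1/(-14 + 343 - 2*49 + 2*(-3*1) + 49 - 3*1*49 - 3*7*(-3*1)) = 1/(-14 + 343 - 98 + 2*(-3) + 49 - 3*49 - 3*7*(-3)) = 1/(-14 + 343 - 98 - 6 + 49 - 147 + 63) = 1/190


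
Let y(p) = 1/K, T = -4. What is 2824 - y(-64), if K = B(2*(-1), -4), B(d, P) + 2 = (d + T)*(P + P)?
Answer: 129903/46 ≈ 2824.0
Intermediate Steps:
B(d, P) = -2 + 2*P*(-4 + d) (B(d, P) = -2 + (d - 4)*(P + P) = -2 + (-4 + d)*(2*P) = -2 + 2*P*(-4 + d))
K = 46 (K = -2 - 8*(-4) + 2*(-4)*(2*(-1)) = -2 + 32 + 2*(-4)*(-2) = -2 + 32 + 16 = 46)
y(p) = 1/46
2824 - y(-64) = 2824 - 1*1/46 = 2824 - 1/46 = 129903/46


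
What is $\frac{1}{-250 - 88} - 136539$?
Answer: $- \frac{46150183}{338} \approx -1.3654 \cdot 10^{5}$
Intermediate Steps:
$\frac{1}{-250 - 88} - 136539 = \frac{1}{-338} - 136539 = - \frac{1}{338} - 136539 = - \frac{46150183}{338}$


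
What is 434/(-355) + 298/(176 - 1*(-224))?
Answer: -6781/14200 ≈ -0.47754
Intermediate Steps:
434/(-355) + 298/(176 - 1*(-224)) = 434*(-1/355) + 298/(176 + 224) = -434/355 + 298/400 = -434/355 + 298*(1/400) = -434/355 + 149/200 = -6781/14200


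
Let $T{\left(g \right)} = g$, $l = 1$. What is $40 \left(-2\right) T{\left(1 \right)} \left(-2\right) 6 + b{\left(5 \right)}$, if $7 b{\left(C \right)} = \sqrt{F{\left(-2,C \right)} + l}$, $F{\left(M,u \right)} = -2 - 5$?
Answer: $960 + \frac{i \sqrt{6}}{7} \approx 960.0 + 0.34993 i$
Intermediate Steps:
$F{\left(M,u \right)} = -7$ ($F{\left(M,u \right)} = -2 - 5 = -7$)
$b{\left(C \right)} = \frac{i \sqrt{6}}{7}$ ($b{\left(C \right)} = \frac{\sqrt{-7 + 1}}{7} = \frac{\sqrt{-6}}{7} = \frac{i \sqrt{6}}{7}$)
$40 \left(-2\right) T{\left(1 \right)} \left(-2\right) 6 + b{\left(5 \right)} = 40 \left(-2\right) 1 \left(-2\right) 6 + \frac{i \sqrt{6}}{7} = - 80 \left(\left(-2\right) 6\right) + \frac{i \sqrt{6}}{7} = \left(-80\right) \left(-12\right) + \frac{i \sqrt{6}}{7} = 960 + \frac{i \sqrt{6}}{7}$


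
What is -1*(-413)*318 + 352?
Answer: 131686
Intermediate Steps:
-1*(-413)*318 + 352 = 413*318 + 352 = 131334 + 352 = 131686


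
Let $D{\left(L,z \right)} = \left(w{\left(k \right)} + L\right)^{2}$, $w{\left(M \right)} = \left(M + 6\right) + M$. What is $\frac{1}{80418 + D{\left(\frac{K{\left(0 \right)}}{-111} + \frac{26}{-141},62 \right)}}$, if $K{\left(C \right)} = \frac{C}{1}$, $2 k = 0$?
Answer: $\frac{19881}{1599462658} \approx 1.243 \cdot 10^{-5}$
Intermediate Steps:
$k = 0$ ($k = \frac{1}{2} \cdot 0 = 0$)
$K{\left(C \right)} = C$ ($K{\left(C \right)} = C 1 = C$)
$w{\left(M \right)} = 6 + 2 M$ ($w{\left(M \right)} = \left(6 + M\right) + M = 6 + 2 M$)
$D{\left(L,z \right)} = \left(6 + L\right)^{2}$ ($D{\left(L,z \right)} = \left(\left(6 + 2 \cdot 0\right) + L\right)^{2} = \left(\left(6 + 0\right) + L\right)^{2} = \left(6 + L\right)^{2}$)
$\frac{1}{80418 + D{\left(\frac{K{\left(0 \right)}}{-111} + \frac{26}{-141},62 \right)}} = \frac{1}{80418 + \left(6 + \left(\frac{0}{-111} + \frac{26}{-141}\right)\right)^{2}} = \frac{1}{80418 + \left(6 + \left(0 \left(- \frac{1}{111}\right) + 26 \left(- \frac{1}{141}\right)\right)\right)^{2}} = \frac{1}{80418 + \left(6 + \left(0 - \frac{26}{141}\right)\right)^{2}} = \frac{1}{80418 + \left(6 - \frac{26}{141}\right)^{2}} = \frac{1}{80418 + \left(\frac{820}{141}\right)^{2}} = \frac{1}{80418 + \frac{672400}{19881}} = \frac{1}{\frac{1599462658}{19881}} = \frac{19881}{1599462658}$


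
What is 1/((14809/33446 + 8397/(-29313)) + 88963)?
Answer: 108933622/9691078841781 ≈ 1.1241e-5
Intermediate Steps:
1/((14809/33446 + 8397/(-29313)) + 88963) = 1/((14809*(1/33446) + 8397*(-1/29313)) + 88963) = 1/((14809/33446 - 933/3257) + 88963) = 1/(17027795/108933622 + 88963) = 1/(9691078841781/108933622) = 108933622/9691078841781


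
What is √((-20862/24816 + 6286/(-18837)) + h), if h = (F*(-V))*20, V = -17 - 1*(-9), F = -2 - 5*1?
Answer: I*√3857972406074930/1854996 ≈ 33.484*I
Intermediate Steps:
F = -7 (F = -2 - 5 = -7)
V = -8 (V = -17 + 9 = -8)
h = -1120 (h = -(-7)*(-8)*20 = -7*8*20 = -56*20 = -1120)
√((-20862/24816 + 6286/(-18837)) + h) = √((-20862/24816 + 6286/(-18837)) - 1120) = √((-20862*1/24816 + 6286*(-1/18837)) - 1120) = √((-3477/4136 - 898/2691) - 1120) = √(-13070735/11129976 - 1120) = √(-12478643855/11129976) = I*√3857972406074930/1854996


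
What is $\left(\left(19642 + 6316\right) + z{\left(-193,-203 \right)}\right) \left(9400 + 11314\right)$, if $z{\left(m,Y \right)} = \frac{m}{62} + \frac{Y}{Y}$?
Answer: $\frac{16667157605}{31} \approx 5.3765 \cdot 10^{8}$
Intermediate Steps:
$z{\left(m,Y \right)} = 1 + \frac{m}{62}$ ($z{\left(m,Y \right)} = m \frac{1}{62} + 1 = \frac{m}{62} + 1 = 1 + \frac{m}{62}$)
$\left(\left(19642 + 6316\right) + z{\left(-193,-203 \right)}\right) \left(9400 + 11314\right) = \left(\left(19642 + 6316\right) + \left(1 + \frac{1}{62} \left(-193\right)\right)\right) \left(9400 + 11314\right) = \left(25958 + \left(1 - \frac{193}{62}\right)\right) 20714 = \left(25958 - \frac{131}{62}\right) 20714 = \frac{1609265}{62} \cdot 20714 = \frac{16667157605}{31}$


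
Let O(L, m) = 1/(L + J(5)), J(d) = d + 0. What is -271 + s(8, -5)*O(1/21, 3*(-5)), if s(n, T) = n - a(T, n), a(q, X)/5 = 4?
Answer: -14489/53 ≈ -273.38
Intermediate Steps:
a(q, X) = 20 (a(q, X) = 5*4 = 20)
J(d) = d
s(n, T) = -20 + n (s(n, T) = n - 1*20 = n - 20 = -20 + n)
O(L, m) = 1/(5 + L) (O(L, m) = 1/(L + 5) = 1/(5 + L))
-271 + s(8, -5)*O(1/21, 3*(-5)) = -271 + (-20 + 8)/(5 + 1/21) = -271 - 12/(5 + 1/21) = -271 - 12/106/21 = -271 - 12*21/106 = -271 - 126/53 = -14489/53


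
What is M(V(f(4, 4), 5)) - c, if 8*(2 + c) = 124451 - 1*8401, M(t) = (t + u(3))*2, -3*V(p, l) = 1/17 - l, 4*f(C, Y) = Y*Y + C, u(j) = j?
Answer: -985657/68 ≈ -14495.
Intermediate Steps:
f(C, Y) = C/4 + Y²/4 (f(C, Y) = (Y*Y + C)/4 = (Y² + C)/4 = (C + Y²)/4 = C/4 + Y²/4)
V(p, l) = -1/51 + l/3 (V(p, l) = -(1/17 - l)/3 = -1/51 + l/3)
M(t) = 6 + 2*t (M(t) = (t + 3)*2 = (3 + t)*2 = 6 + 2*t)
c = 58017/4 (c = -2 + (124451 - 1*8401)/8 = -2 + (124451 - 8401)/8 = -2 + (⅛)*116050 = -2 + 58025/4 = 58017/4 ≈ 14504.)
M(V(f(4, 4), 5)) - c = (6 + 2*(-1/51 + (⅓)*5)) - 1*58017/4 = (6 + 2*(-1/51 + 5/3)) - 58017/4 = (6 + 2*(28/17)) - 58017/4 = (6 + 56/17) - 58017/4 = 158/17 - 58017/4 = -985657/68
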